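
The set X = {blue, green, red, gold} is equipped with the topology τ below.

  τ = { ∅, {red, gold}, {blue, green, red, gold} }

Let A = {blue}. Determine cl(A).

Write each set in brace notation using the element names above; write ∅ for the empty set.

complement {green, red, gold}; its interior {red, gold}; cl(A) = X∖{red, gold} = {blue, green}

{blue, green}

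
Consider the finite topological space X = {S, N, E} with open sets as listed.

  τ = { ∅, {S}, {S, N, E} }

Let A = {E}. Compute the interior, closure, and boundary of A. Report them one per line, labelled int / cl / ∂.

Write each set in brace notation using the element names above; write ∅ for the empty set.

int(A) = ∅
cl(A)  = {N, E}
∂A     = {N, E}

opens ⊆ A: ∅; union → int = ∅
complement {S, N}; its interior {S}; cl(A) = X∖{S} = {N, E}
boundary = {N, E} ∖ ∅ = {N, E}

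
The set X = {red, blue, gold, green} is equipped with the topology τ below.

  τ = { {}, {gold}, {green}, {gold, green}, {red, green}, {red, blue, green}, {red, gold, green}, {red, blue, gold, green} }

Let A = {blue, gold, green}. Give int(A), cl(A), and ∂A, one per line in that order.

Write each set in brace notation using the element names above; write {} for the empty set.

int(A) = {gold, green}
cl(A)  = {red, blue, gold, green}
∂A     = {red, blue}

open subsets of A: {}, {gold}, {green}, {gold, green}; so int(A) = {gold, green}
closure: X∖int(X∖A) = X∖{} = {red, blue, gold, green}
∂A = {red, blue, gold, green} minus {gold, green} = {red, blue}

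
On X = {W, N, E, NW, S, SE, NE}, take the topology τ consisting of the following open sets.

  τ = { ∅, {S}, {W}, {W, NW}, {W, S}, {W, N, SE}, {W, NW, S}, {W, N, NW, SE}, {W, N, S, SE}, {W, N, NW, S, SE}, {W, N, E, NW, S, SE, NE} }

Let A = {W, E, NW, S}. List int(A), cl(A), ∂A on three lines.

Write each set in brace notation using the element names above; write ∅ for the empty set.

int(A) = {W, NW, S}
cl(A)  = {W, N, E, NW, S, SE, NE}
∂A     = {N, E, SE, NE}

U open, U⊆A: ∅, {S}, {W}, {W, NW}, {W, S}, {W, NW, S}. int(A) = ⋃ = {W, NW, S}
X∖A={N, SE, NE}, int(X∖A)=∅, hence cl(A)={W, N, E, NW, S, SE, NE}
∂A: remove int from cl → {N, E, SE, NE}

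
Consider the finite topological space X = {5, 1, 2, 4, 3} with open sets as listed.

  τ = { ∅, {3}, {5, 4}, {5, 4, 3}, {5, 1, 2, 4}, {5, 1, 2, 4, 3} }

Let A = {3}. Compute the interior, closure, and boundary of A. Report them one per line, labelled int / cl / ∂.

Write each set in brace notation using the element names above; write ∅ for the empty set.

U open, U⊆A: ∅, {3}. int(A) = ⋃ = {3}
X∖A={5, 1, 2, 4}, int(X∖A)={5, 1, 2, 4}, hence cl(A)={3}
∂A: remove int from cl → ∅

int(A) = {3}
cl(A)  = {3}
∂A     = ∅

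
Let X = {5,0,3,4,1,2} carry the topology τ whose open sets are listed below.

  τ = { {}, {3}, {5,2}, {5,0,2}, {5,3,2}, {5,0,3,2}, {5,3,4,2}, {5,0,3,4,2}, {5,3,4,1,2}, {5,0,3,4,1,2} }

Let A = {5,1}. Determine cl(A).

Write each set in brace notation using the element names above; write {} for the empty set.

{5,0,4,1,2}

closure: X∖int(X∖A) = X∖{3} = {5,0,4,1,2}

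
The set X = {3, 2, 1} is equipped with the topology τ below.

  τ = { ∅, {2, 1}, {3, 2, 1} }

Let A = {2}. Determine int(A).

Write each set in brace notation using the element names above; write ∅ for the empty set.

interior: largest open inside A is ∅ (from ∅)

∅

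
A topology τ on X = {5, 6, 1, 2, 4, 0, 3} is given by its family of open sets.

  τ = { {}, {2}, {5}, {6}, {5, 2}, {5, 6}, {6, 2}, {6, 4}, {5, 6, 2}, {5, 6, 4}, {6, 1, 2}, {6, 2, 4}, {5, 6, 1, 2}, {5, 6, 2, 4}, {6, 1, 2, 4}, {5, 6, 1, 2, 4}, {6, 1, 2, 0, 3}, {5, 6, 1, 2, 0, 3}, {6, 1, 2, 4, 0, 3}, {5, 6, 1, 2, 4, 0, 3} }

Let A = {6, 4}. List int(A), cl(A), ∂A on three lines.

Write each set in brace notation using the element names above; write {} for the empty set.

open subsets of A: {}, {6}, {6, 4}; so int(A) = {6, 4}
closure: X∖int(X∖A) = X∖{5, 2} = {6, 1, 4, 0, 3}
∂A = {6, 1, 4, 0, 3} minus {6, 4} = {1, 0, 3}

int(A) = {6, 4}
cl(A)  = {6, 1, 4, 0, 3}
∂A     = {1, 0, 3}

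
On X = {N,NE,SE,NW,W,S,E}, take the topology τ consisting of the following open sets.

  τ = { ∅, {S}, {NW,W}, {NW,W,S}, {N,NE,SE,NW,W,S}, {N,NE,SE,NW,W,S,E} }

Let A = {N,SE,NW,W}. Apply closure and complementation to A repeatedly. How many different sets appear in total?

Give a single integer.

6

cl via duality: int({NE,S,E}) = {S}, so X∖{S} = {N,NE,SE,NW,W,E}
Write k for closure, c for complement:
  1. A     = {N,SE,NW,W}
  2. kA    = {N,NE,SE,NW,W,E}
  3. cA    = {NE,S,E}
  4. ckA   = {S}
  5. kcA   = {N,NE,SE,S,E}
  6. ckcA  = {NW,W}
applying k or c yields no new set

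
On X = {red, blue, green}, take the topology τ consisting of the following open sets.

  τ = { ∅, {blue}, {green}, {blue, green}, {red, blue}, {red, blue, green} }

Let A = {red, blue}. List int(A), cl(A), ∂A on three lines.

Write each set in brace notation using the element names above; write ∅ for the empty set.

int(A) = {red, blue}
cl(A)  = {red, blue}
∂A     = ∅

open subsets of A: ∅, {blue}, {red, blue}; so int(A) = {red, blue}
closure: X∖int(X∖A) = X∖{green} = {red, blue}
∂A = {red, blue} minus {red, blue} = ∅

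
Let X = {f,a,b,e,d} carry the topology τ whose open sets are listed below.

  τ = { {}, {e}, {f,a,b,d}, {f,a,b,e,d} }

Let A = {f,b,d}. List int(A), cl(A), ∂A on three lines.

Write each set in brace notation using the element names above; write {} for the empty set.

interior: largest open inside A is {} (from {})
cl via duality: int({a,e}) = {e}, so X∖{e} = {f,a,b,d}
cl∖int = {f,a,b,d}

int(A) = {}
cl(A)  = {f,a,b,d}
∂A     = {f,a,b,d}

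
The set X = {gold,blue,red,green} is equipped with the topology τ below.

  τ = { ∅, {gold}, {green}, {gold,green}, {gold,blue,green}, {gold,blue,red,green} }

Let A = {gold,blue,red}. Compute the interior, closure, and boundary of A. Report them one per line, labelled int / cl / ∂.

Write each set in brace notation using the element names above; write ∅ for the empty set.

int(A) = {gold}
cl(A)  = {gold,blue,red}
∂A     = {blue,red}

opens ⊆ A: ∅, {gold}; union → int = {gold}
complement {green}; its interior {green}; cl(A) = X∖{green} = {gold,blue,red}
boundary = {gold,blue,red} ∖ {gold} = {blue,red}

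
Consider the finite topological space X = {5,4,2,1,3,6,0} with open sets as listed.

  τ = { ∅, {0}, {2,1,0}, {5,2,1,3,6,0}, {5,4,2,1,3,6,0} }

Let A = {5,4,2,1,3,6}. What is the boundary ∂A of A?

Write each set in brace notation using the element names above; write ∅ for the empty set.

U open, U⊆A: ∅. int(A) = ⋃ = ∅
X∖A={0}, int(X∖A)={0}, hence cl(A)={5,4,2,1,3,6}
∂A: remove int from cl → {5,4,2,1,3,6}

{5,4,2,1,3,6}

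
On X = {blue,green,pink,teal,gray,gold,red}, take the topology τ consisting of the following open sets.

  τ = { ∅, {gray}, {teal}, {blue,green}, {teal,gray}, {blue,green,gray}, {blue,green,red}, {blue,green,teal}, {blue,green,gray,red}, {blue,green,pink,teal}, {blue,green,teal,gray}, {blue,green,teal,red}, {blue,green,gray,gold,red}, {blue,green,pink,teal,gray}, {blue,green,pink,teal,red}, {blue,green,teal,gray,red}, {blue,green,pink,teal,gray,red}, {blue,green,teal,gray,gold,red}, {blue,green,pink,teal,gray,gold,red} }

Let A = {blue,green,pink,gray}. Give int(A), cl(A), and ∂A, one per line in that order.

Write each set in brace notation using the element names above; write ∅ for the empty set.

int(A) = {blue,green,gray}
cl(A)  = {blue,green,pink,gray,gold,red}
∂A     = {pink,gold,red}

U open, U⊆A: ∅, {gray}, {blue,green}, {blue,green,gray}. int(A) = ⋃ = {blue,green,gray}
X∖A={teal,gold,red}, int(X∖A)={teal}, hence cl(A)={blue,green,pink,gray,gold,red}
∂A: remove int from cl → {pink,gold,red}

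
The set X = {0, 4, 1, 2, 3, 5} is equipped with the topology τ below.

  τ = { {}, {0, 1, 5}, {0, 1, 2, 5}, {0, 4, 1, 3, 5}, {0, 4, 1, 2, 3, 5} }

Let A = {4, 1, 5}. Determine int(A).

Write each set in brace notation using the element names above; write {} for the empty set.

interior: largest open inside A is {} (from {})

{}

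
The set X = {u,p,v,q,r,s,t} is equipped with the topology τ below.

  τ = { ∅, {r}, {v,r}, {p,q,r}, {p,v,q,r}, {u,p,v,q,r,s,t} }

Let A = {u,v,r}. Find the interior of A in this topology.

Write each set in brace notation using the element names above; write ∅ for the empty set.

{v,r}

interior: largest open inside A is {v,r} (from ∅, {r}, {v,r})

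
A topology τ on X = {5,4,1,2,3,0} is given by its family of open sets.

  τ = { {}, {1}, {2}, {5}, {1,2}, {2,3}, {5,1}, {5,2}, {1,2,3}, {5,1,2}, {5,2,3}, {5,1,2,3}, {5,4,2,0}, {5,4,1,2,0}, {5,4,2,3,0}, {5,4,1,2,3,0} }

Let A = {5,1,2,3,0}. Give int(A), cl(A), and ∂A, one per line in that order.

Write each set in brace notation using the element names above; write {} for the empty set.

open subsets of A: {}, {1}, {2}, {5}, {5,1}, {2,3}, {5,2}, {1,2}, {5,2,3}, {1,2,3}, {5,1,2}, {5,1,2,3}; so int(A) = {5,1,2,3}
closure: X∖int(X∖A) = X∖{} = {5,4,1,2,3,0}
∂A = {5,4,1,2,3,0} minus {5,1,2,3} = {4,0}

int(A) = {5,1,2,3}
cl(A)  = {5,4,1,2,3,0}
∂A     = {4,0}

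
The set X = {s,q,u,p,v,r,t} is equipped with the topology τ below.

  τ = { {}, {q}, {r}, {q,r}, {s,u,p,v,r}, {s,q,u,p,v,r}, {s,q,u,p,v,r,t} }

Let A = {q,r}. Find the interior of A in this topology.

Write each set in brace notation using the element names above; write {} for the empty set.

opens ⊆ A: {}, {q}, {r}, {q,r}; union → int = {q,r}

{q,r}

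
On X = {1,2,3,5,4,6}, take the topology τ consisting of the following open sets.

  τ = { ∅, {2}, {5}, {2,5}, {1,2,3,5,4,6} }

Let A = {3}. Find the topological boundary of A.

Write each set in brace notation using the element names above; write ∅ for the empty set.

{1,3,4,6}

open subsets of A: ∅; so int(A) = ∅
closure: X∖int(X∖A) = X∖{2,5} = {1,3,4,6}
∂A = {1,3,4,6} minus ∅ = {1,3,4,6}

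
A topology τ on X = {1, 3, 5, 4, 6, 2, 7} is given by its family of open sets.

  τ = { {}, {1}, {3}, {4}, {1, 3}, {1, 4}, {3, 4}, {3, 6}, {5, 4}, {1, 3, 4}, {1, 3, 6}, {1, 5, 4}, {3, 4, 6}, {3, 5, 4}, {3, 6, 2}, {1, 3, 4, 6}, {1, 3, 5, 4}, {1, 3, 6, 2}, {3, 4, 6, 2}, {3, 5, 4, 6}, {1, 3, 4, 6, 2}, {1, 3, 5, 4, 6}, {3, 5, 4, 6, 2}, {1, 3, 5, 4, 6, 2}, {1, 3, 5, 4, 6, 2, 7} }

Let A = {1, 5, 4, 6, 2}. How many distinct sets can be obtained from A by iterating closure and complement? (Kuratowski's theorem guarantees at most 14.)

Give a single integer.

8

closure: X∖int(X∖A) = X∖{3} = {1, 5, 4, 6, 2, 7}
Let k=closure and c=complement:
  1. A     = {1, 5, 4, 6, 2}
  2. kA    = {1, 5, 4, 6, 2, 7}
  3. cA    = {3, 7}
  4. ckA   = {3}
  5. kcA   = {3, 6, 2, 7}
  6. ckcA  = {1, 5, 4}
  7. kckcA = {1, 5, 4, 7}
  8. ckckcA = {3, 6, 2}
— saturated at 8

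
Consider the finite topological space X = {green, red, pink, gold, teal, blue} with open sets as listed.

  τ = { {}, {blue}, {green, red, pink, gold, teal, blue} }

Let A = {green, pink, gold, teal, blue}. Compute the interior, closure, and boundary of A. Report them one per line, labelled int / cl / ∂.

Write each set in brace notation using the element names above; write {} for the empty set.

opens ⊆ A: {}, {blue}; union → int = {blue}
complement {red}; its interior {}; cl(A) = X∖{} = {green, red, pink, gold, teal, blue}
boundary = {green, red, pink, gold, teal, blue} ∖ {blue} = {green, red, pink, gold, teal}

int(A) = {blue}
cl(A)  = {green, red, pink, gold, teal, blue}
∂A     = {green, red, pink, gold, teal}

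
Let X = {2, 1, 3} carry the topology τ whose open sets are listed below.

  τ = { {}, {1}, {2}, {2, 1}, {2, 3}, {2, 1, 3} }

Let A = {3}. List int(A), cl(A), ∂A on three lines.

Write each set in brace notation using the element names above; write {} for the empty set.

int(A) = {}
cl(A)  = {3}
∂A     = {3}

opens ⊆ A: {}; union → int = {}
complement {2, 1}; its interior {2, 1}; cl(A) = X∖{2, 1} = {3}
boundary = {3} ∖ {} = {3}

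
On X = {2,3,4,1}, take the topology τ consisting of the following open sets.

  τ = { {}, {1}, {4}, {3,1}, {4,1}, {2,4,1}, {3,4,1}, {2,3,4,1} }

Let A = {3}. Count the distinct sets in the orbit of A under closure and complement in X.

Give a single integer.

4

cl via duality: int({2,4,1}) = {2,4,1}, so X∖{2,4,1} = {3}
Write k for closure, c for complement:
  1. A     = {3}
  2. cA    = {2,4,1}
  3. kcA   = {2,3,4,1}
  4. ckcA  = {}
applying k or c yields no new set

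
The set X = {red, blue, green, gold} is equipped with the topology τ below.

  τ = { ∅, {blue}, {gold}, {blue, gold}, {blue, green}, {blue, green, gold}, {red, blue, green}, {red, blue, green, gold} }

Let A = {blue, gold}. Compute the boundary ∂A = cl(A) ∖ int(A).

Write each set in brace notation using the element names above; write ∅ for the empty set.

open subsets of A: ∅, {gold}, {blue}, {blue, gold}; so int(A) = {blue, gold}
closure: X∖int(X∖A) = X∖∅ = {red, blue, green, gold}
∂A = {red, blue, green, gold} minus {blue, gold} = {red, green}

{red, green}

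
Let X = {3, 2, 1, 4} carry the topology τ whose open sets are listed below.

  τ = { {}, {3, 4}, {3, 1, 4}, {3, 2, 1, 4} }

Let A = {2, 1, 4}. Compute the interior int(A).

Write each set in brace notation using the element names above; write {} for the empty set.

{}

interior: largest open inside A is {} (from {})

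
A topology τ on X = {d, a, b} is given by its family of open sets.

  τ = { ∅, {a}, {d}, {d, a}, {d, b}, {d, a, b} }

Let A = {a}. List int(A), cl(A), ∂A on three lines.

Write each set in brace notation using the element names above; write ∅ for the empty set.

int(A) = {a}
cl(A)  = {a}
∂A     = ∅

interior: largest open inside A is {a} (from ∅, {a})
cl via duality: int({d, b}) = {d, b}, so X∖{d, b} = {a}
cl∖int = ∅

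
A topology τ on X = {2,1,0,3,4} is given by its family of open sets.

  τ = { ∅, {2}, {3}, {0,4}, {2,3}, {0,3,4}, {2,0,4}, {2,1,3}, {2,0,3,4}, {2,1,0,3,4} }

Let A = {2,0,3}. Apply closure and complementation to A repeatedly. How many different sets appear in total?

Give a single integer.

complement {1,4}; its interior ∅; cl(A) = X∖∅ = {2,1,0,3,4}
With k = closure, c = complement:
  1. A     = {2,0,3}
  2. kA    = {2,1,0,3,4}
  3. cA    = {1,4}
  4. ckA   = ∅
  5. kcA   = {1,0,4}
  6. ckcA  = {2,3}
  7. kckcA = {2,1,3}
  8. ckckcA = {0,4}
k, c of each give nothing new

8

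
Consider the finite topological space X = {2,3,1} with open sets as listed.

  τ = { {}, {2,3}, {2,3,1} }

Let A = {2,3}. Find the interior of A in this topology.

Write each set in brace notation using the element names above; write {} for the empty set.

opens ⊆ A: {}, {2,3}; union → int = {2,3}

{2,3}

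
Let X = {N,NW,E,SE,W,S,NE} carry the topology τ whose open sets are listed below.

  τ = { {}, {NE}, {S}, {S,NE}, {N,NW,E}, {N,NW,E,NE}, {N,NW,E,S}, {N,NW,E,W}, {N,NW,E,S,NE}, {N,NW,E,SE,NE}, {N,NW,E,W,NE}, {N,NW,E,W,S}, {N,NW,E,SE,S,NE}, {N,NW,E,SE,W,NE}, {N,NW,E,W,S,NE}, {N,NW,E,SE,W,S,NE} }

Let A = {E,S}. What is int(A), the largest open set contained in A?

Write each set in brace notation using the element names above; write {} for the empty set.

interior: largest open inside A is {S} (from {}, {S})

{S}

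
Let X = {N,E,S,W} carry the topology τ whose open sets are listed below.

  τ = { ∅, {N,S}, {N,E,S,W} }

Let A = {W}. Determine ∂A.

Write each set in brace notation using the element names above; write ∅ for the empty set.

{E,W}

open subsets of A: ∅; so int(A) = ∅
closure: X∖int(X∖A) = X∖{N,S} = {E,W}
∂A = {E,W} minus ∅ = {E,W}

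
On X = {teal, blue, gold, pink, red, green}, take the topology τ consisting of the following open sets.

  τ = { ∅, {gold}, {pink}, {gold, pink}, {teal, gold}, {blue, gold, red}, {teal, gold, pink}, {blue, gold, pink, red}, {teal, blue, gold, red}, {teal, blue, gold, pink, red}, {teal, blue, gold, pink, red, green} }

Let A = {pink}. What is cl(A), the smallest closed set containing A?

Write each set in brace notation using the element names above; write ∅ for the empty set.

closure: X∖int(X∖A) = X∖{teal, blue, gold, red} = {pink, green}

{pink, green}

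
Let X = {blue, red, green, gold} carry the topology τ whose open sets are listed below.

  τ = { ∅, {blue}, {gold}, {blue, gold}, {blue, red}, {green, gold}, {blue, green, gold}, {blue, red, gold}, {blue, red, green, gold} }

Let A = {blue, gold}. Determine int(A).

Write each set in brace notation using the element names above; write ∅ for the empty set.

U open, U⊆A: ∅, {gold}, {blue}, {blue, gold}. int(A) = ⋃ = {blue, gold}

{blue, gold}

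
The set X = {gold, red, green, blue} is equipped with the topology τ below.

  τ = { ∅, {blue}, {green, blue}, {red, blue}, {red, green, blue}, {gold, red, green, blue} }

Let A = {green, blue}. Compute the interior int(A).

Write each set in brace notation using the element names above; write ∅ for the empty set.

opens ⊆ A: ∅, {blue}, {green, blue}; union → int = {green, blue}

{green, blue}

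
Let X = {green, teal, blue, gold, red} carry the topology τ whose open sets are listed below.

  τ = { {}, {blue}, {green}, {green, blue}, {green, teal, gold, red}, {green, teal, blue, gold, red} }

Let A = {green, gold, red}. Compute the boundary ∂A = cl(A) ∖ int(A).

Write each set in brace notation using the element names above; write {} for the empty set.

U open, U⊆A: {}, {green}. int(A) = ⋃ = {green}
X∖A={teal, blue}, int(X∖A)={blue}, hence cl(A)={green, teal, gold, red}
∂A: remove int from cl → {teal, gold, red}

{teal, gold, red}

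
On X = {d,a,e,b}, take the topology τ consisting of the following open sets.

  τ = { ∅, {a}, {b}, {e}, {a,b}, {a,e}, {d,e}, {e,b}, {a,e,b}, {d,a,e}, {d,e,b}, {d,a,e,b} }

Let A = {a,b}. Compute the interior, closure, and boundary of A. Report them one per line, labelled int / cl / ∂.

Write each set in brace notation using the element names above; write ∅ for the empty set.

int(A) = {a,b}
cl(A)  = {a,b}
∂A     = ∅

U open, U⊆A: ∅, {b}, {a}, {a,b}. int(A) = ⋃ = {a,b}
X∖A={d,e}, int(X∖A)={d,e}, hence cl(A)={a,b}
∂A: remove int from cl → ∅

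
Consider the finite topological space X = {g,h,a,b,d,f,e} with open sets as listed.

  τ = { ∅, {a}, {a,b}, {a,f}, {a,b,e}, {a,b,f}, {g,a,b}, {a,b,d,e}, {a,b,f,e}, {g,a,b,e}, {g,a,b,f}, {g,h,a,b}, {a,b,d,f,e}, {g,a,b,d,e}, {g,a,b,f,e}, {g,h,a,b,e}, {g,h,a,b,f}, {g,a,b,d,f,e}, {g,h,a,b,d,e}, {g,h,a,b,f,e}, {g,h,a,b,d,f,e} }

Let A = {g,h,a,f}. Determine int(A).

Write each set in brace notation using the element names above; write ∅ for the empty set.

{a,f}

interior: largest open inside A is {a,f} (from ∅, {a}, {a,f})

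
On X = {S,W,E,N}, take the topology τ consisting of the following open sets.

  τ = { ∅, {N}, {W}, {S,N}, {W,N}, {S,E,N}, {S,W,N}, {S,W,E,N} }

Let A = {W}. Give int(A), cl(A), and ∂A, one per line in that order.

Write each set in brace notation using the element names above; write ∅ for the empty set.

U open, U⊆A: ∅, {W}. int(A) = ⋃ = {W}
X∖A={S,E,N}, int(X∖A)={S,E,N}, hence cl(A)={W}
∂A: remove int from cl → ∅

int(A) = {W}
cl(A)  = {W}
∂A     = ∅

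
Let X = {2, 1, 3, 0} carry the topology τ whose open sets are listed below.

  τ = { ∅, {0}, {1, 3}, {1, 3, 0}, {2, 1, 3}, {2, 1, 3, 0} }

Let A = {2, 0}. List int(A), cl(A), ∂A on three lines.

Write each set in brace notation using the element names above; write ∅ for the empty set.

int(A) = {0}
cl(A)  = {2, 0}
∂A     = {2}

interior: largest open inside A is {0} (from ∅, {0})
cl via duality: int({1, 3}) = {1, 3}, so X∖{1, 3} = {2, 0}
cl∖int = {2}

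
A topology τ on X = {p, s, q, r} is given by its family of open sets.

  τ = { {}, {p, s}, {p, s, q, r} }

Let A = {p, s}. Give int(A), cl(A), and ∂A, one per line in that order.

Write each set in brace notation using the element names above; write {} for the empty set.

open subsets of A: {}, {p, s}; so int(A) = {p, s}
closure: X∖int(X∖A) = X∖{} = {p, s, q, r}
∂A = {p, s, q, r} minus {p, s} = {q, r}

int(A) = {p, s}
cl(A)  = {p, s, q, r}
∂A     = {q, r}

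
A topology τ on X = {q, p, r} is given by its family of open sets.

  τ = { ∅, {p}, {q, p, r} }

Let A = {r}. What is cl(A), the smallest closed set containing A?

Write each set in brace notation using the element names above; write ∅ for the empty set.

{q, r}

complement {q, p}; its interior {p}; cl(A) = X∖{p} = {q, r}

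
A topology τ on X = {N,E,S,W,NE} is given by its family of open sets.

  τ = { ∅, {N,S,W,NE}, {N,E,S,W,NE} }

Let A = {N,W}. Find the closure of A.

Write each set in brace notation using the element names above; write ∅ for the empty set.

{N,E,S,W,NE}

complement {E,S,NE}; its interior ∅; cl(A) = X∖∅ = {N,E,S,W,NE}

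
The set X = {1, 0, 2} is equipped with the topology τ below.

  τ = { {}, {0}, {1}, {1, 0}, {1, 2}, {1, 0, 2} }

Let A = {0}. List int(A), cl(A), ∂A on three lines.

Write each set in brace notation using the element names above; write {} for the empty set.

int(A) = {0}
cl(A)  = {0}
∂A     = {}

open subsets of A: {}, {0}; so int(A) = {0}
closure: X∖int(X∖A) = X∖{1, 2} = {0}
∂A = {0} minus {0} = {}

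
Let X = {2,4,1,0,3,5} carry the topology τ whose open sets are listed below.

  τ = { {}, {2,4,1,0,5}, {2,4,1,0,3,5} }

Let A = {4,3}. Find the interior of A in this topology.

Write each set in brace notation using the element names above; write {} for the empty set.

U open, U⊆A: {}. int(A) = ⋃ = {}

{}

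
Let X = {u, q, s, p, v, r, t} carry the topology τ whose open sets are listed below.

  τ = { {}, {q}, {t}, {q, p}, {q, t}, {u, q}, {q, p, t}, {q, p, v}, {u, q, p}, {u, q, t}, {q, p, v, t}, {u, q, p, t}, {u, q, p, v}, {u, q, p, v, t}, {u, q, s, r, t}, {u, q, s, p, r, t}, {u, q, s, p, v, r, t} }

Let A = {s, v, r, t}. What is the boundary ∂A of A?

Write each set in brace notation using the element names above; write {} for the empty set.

{s, v, r}

opens ⊆ A: {}, {t}; union → int = {t}
complement {u, q, p}; its interior {u, q, p}; cl(A) = X∖{u, q, p} = {s, v, r, t}
boundary = {s, v, r, t} ∖ {t} = {s, v, r}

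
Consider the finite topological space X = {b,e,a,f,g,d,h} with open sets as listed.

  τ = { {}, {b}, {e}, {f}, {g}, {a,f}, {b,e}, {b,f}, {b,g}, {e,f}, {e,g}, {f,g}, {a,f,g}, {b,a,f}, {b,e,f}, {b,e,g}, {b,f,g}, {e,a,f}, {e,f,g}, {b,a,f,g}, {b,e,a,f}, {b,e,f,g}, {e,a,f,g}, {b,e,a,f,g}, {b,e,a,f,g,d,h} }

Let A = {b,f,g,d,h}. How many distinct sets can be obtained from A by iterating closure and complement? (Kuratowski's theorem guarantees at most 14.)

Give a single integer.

X∖A={e,a}, int(X∖A)={e}, hence cl(A)={b,a,f,g,d,h}
Orbit (k=closure, c=complement):
  1. A     = {b,f,g,d,h}
  2. kA    = {b,a,f,g,d,h}
  3. cA    = {e,a}
  4. ckA   = {e}
  5. kcA   = {e,a,d,h}
  6. kckA  = {e,d,h}
  7. ckcA  = {b,f,g}
  8. ckckA = {b,a,f,g}
(closed under both — stop)

8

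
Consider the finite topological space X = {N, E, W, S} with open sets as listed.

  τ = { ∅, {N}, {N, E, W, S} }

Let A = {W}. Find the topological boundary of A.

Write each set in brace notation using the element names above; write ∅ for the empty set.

{E, W, S}

interior: largest open inside A is ∅ (from ∅)
cl via duality: int({N, E, S}) = {N}, so X∖{N} = {E, W, S}
cl∖int = {E, W, S}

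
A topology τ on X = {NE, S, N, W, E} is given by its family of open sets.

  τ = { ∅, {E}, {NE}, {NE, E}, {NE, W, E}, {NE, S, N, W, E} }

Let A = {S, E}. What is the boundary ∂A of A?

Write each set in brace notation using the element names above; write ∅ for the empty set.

opens ⊆ A: ∅, {E}; union → int = {E}
complement {NE, N, W}; its interior {NE}; cl(A) = X∖{NE} = {S, N, W, E}
boundary = {S, N, W, E} ∖ {E} = {S, N, W}

{S, N, W}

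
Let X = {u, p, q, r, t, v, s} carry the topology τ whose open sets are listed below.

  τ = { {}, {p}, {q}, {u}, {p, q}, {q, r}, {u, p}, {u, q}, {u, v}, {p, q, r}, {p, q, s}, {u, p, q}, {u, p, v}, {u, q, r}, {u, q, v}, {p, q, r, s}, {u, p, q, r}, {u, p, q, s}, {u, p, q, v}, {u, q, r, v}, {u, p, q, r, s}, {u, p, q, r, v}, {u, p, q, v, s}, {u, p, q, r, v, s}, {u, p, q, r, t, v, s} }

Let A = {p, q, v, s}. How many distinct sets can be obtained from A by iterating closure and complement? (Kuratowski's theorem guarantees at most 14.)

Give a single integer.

10

complement {u, r, t}; its interior {u}; cl(A) = X∖{u} = {p, q, r, t, v, s}
With k = closure, c = complement:
  1. A     = {p, q, v, s}
  2. kA    = {p, q, r, t, v, s}
  3. cA    = {u, r, t}
  4. ckA   = {u}
  5. kcA   = {u, r, t, v}
  6. kckA  = {u, t, v}
  7. ckcA  = {p, q, s}
  8. ckckA = {p, q, r, s}
  9. kckcA = {p, q, r, t, s}
  10. ckckcA = {u, v}
k, c of each give nothing new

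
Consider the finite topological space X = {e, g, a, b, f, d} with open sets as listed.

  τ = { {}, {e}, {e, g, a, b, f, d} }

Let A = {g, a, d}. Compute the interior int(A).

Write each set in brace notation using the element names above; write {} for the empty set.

{}

U open, U⊆A: {}. int(A) = ⋃ = {}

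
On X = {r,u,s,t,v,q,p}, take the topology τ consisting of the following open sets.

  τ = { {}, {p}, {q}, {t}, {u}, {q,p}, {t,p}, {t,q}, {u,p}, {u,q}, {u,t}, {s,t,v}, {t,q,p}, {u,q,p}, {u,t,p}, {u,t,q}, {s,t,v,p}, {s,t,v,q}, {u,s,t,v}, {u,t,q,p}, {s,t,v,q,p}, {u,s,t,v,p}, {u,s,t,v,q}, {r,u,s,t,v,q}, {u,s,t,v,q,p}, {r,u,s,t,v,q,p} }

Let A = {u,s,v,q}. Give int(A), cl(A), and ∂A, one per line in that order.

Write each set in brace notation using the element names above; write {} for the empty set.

interior: largest open inside A is {u,q} (from {}, {q}, {u}, {u,q})
cl via duality: int({r,t,p}) = {t,p}, so X∖{t,p} = {r,u,s,v,q}
cl∖int = {r,s,v}

int(A) = {u,q}
cl(A)  = {r,u,s,v,q}
∂A     = {r,s,v}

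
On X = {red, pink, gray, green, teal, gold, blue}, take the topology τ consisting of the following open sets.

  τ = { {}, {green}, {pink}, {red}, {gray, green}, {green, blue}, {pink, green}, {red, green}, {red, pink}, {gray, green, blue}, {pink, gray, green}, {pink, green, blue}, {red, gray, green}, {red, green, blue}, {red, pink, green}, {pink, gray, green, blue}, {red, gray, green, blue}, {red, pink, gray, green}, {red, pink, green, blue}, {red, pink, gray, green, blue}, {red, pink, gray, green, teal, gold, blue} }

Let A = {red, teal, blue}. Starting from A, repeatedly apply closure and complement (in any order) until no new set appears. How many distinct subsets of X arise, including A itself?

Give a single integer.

8

cl via duality: int({pink, gray, green, gold}) = {pink, gray, green}, so X∖{pink, gray, green} = {red, teal, gold, blue}
Write k for closure, c for complement:
  1. A     = {red, teal, blue}
  2. kA    = {red, teal, gold, blue}
  3. cA    = {pink, gray, green, gold}
  4. ckA   = {pink, gray, green}
  5. kcA   = {pink, gray, green, teal, gold, blue}
  6. ckcA  = {red}
  7. kckcA = {red, teal, gold}
  8. ckckcA = {pink, gray, green, blue}
applying k or c yields no new set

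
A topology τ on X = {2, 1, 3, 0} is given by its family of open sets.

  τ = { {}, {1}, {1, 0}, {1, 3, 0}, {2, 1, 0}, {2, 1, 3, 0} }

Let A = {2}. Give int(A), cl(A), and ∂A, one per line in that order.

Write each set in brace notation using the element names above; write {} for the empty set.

int(A) = {}
cl(A)  = {2}
∂A     = {2}

opens ⊆ A: {}; union → int = {}
complement {1, 3, 0}; its interior {1, 3, 0}; cl(A) = X∖{1, 3, 0} = {2}
boundary = {2} ∖ {} = {2}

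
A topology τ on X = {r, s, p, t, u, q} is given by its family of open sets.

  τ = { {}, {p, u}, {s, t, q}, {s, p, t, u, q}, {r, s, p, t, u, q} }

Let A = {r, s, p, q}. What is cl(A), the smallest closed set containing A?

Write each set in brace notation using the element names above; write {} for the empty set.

{r, s, p, t, u, q}

closure: X∖int(X∖A) = X∖{} = {r, s, p, t, u, q}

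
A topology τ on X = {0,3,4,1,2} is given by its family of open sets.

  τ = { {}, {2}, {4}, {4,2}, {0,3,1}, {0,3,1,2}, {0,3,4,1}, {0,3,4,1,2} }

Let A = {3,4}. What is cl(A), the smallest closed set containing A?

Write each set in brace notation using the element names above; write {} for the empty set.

complement {0,1,2}; its interior {2}; cl(A) = X∖{2} = {0,3,4,1}

{0,3,4,1}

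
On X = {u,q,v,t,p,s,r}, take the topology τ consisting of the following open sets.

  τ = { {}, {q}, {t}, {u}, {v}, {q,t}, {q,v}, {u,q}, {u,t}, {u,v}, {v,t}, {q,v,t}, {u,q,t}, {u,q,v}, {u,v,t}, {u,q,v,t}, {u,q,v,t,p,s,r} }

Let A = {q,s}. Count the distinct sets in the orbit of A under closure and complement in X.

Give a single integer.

complement {u,v,t,p,r}; its interior {u,v,t}; cl(A) = X∖{u,v,t} = {q,p,s,r}
With k = closure, c = complement:
  1. A     = {q,s}
  2. kA    = {q,p,s,r}
  3. cA    = {u,v,t,p,r}
  4. ckA   = {u,v,t}
  5. kcA   = {u,v,t,p,s,r}
  6. ckcA  = {q}
k, c of each give nothing new

6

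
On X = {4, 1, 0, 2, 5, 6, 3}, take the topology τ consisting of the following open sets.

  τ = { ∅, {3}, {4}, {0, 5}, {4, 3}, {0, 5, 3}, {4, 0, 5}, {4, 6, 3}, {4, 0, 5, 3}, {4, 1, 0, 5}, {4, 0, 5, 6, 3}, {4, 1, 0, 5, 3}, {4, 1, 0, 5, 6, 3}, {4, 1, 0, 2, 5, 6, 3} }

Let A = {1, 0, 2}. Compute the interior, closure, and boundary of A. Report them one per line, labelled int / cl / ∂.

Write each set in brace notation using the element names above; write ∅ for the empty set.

U open, U⊆A: ∅. int(A) = ⋃ = ∅
X∖A={4, 5, 6, 3}, int(X∖A)={4, 6, 3}, hence cl(A)={1, 0, 2, 5}
∂A: remove int from cl → {1, 0, 2, 5}

int(A) = ∅
cl(A)  = {1, 0, 2, 5}
∂A     = {1, 0, 2, 5}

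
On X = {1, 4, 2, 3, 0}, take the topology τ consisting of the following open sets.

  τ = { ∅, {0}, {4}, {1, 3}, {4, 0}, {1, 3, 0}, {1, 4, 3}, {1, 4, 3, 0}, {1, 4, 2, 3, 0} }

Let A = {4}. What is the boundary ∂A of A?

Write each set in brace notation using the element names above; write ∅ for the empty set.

{2}

U open, U⊆A: ∅, {4}. int(A) = ⋃ = {4}
X∖A={1, 2, 3, 0}, int(X∖A)={1, 3, 0}, hence cl(A)={4, 2}
∂A: remove int from cl → {2}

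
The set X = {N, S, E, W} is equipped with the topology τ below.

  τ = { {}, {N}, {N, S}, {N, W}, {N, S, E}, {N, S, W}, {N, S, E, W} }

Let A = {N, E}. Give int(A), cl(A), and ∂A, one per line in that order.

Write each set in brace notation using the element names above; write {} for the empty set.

int(A) = {N}
cl(A)  = {N, S, E, W}
∂A     = {S, E, W}

U open, U⊆A: {}, {N}. int(A) = ⋃ = {N}
X∖A={S, W}, int(X∖A)={}, hence cl(A)={N, S, E, W}
∂A: remove int from cl → {S, E, W}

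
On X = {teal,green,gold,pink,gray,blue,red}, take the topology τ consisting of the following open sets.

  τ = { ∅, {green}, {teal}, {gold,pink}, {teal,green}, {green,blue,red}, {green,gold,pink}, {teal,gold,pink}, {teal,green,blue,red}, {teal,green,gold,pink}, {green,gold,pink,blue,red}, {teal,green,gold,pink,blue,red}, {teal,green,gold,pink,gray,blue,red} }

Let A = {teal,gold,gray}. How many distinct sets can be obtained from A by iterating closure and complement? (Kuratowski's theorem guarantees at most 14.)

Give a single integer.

10

complement {green,pink,blue,red}; its interior {green,blue,red}; cl(A) = X∖{green,blue,red} = {teal,gold,pink,gray}
With k = closure, c = complement:
  1. A     = {teal,gold,gray}
  2. kA    = {teal,gold,pink,gray}
  3. cA    = {green,pink,blue,red}
  4. ckA   = {green,blue,red}
  5. kcA   = {green,gold,pink,gray,blue,red}
  6. kckA  = {green,gray,blue,red}
  7. ckcA  = {teal}
  8. ckckA = {teal,gold,pink}
  9. kckcA = {teal,gray}
  10. ckckcA = {green,gold,pink,blue,red}
k, c of each give nothing new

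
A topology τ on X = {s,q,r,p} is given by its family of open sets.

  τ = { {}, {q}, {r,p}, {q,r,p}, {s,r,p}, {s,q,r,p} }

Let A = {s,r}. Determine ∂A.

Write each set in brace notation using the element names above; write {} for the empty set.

{s,r,p}

opens ⊆ A: {}; union → int = {}
complement {q,p}; its interior {q}; cl(A) = X∖{q} = {s,r,p}
boundary = {s,r,p} ∖ {} = {s,r,p}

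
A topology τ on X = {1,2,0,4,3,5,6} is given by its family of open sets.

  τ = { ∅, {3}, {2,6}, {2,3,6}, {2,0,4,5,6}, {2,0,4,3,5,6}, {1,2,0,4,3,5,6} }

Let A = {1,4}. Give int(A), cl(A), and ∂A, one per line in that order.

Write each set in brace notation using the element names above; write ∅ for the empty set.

int(A) = ∅
cl(A)  = {1,0,4,5}
∂A     = {1,0,4,5}

opens ⊆ A: ∅; union → int = ∅
complement {2,0,3,5,6}; its interior {2,3,6}; cl(A) = X∖{2,3,6} = {1,0,4,5}
boundary = {1,0,4,5} ∖ ∅ = {1,0,4,5}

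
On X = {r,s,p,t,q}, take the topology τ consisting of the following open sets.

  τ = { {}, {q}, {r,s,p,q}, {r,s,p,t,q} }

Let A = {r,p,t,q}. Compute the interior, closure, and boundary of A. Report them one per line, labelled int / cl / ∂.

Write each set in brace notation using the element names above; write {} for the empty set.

open subsets of A: {}, {q}; so int(A) = {q}
closure: X∖int(X∖A) = X∖{} = {r,s,p,t,q}
∂A = {r,s,p,t,q} minus {q} = {r,s,p,t}

int(A) = {q}
cl(A)  = {r,s,p,t,q}
∂A     = {r,s,p,t}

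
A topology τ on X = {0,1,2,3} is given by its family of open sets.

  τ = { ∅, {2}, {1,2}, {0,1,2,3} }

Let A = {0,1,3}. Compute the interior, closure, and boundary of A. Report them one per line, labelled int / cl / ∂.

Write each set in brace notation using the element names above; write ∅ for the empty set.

open subsets of A: ∅; so int(A) = ∅
closure: X∖int(X∖A) = X∖{2} = {0,1,3}
∂A = {0,1,3} minus ∅ = {0,1,3}

int(A) = ∅
cl(A)  = {0,1,3}
∂A     = {0,1,3}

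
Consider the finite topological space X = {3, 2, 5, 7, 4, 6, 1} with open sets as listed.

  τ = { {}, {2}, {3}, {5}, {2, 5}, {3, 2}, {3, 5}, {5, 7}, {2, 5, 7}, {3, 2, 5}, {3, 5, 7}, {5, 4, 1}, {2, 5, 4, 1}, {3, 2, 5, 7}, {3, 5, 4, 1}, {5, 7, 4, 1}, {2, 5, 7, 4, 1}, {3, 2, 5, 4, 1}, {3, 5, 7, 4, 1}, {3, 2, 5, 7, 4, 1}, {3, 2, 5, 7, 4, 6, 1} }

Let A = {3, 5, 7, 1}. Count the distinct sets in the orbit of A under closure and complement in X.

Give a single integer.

8

cl via duality: int({2, 4, 6}) = {2}, so X∖{2} = {3, 5, 7, 4, 6, 1}
Write k for closure, c for complement:
  1. A     = {3, 5, 7, 1}
  2. kA    = {3, 5, 7, 4, 6, 1}
  3. cA    = {2, 4, 6}
  4. ckA   = {2}
  5. kcA   = {2, 4, 6, 1}
  6. kckA  = {2, 6}
  7. ckcA  = {3, 5, 7}
  8. ckckA = {3, 5, 7, 4, 1}
applying k or c yields no new set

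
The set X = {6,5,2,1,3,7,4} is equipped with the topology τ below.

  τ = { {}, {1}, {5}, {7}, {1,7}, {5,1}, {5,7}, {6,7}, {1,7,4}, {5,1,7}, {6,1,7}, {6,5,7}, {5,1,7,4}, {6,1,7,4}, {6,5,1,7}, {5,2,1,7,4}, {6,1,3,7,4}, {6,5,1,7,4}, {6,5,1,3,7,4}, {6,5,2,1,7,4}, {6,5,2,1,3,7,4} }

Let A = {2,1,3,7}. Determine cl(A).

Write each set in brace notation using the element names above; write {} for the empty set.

closure: X∖int(X∖A) = X∖{5} = {6,2,1,3,7,4}

{6,2,1,3,7,4}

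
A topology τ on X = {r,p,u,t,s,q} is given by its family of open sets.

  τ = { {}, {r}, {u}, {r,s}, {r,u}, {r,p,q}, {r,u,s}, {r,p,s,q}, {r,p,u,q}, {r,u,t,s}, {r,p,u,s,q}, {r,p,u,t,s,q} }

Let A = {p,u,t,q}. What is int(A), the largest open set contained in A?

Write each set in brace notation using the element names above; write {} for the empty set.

open subsets of A: {}, {u}; so int(A) = {u}

{u}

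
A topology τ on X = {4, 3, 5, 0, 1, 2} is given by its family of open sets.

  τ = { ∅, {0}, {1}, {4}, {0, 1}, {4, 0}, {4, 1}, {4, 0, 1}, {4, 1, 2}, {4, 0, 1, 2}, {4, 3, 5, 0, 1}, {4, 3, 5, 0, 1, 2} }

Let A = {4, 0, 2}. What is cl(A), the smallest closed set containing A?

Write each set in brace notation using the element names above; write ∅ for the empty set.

{4, 3, 5, 0, 2}

closure: X∖int(X∖A) = X∖{1} = {4, 3, 5, 0, 2}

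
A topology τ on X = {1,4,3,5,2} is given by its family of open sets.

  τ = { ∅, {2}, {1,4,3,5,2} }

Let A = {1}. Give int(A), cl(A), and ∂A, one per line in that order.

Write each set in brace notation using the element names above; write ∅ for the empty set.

interior: largest open inside A is ∅ (from ∅)
cl via duality: int({4,3,5,2}) = {2}, so X∖{2} = {1,4,3,5}
cl∖int = {1,4,3,5}

int(A) = ∅
cl(A)  = {1,4,3,5}
∂A     = {1,4,3,5}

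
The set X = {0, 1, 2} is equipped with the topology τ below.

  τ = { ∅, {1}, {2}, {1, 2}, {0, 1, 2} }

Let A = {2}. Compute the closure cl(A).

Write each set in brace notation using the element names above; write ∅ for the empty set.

{0, 2}

X∖A={0, 1}, int(X∖A)={1}, hence cl(A)={0, 2}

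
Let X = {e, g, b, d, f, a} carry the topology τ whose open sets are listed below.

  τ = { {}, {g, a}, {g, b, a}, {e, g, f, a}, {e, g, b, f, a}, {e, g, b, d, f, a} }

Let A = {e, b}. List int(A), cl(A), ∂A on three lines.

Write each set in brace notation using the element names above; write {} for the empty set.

int(A) = {}
cl(A)  = {e, b, d, f}
∂A     = {e, b, d, f}

opens ⊆ A: {}; union → int = {}
complement {g, d, f, a}; its interior {g, a}; cl(A) = X∖{g, a} = {e, b, d, f}
boundary = {e, b, d, f} ∖ {} = {e, b, d, f}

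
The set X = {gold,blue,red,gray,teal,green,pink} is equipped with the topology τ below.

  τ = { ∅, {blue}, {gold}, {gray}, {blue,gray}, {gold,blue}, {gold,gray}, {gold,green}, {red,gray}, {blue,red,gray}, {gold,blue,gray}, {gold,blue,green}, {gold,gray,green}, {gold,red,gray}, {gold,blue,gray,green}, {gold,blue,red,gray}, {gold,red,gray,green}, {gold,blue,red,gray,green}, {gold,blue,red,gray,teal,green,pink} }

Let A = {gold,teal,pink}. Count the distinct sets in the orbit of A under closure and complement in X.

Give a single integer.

8

complement {blue,red,gray,green}; its interior {blue,red,gray}; cl(A) = X∖{blue,red,gray} = {gold,teal,green,pink}
With k = closure, c = complement:
  1. A     = {gold,teal,pink}
  2. kA    = {gold,teal,green,pink}
  3. cA    = {blue,red,gray,green}
  4. ckA   = {blue,red,gray}
  5. kcA   = {blue,red,gray,teal,green,pink}
  6. kckA  = {blue,red,gray,teal,pink}
  7. ckcA  = {gold}
  8. ckckA = {gold,green}
k, c of each give nothing new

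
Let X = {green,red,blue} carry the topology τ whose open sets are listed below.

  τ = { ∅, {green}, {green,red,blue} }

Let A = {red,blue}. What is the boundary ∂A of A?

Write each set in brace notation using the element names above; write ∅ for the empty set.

open subsets of A: ∅; so int(A) = ∅
closure: X∖int(X∖A) = X∖{green} = {red,blue}
∂A = {red,blue} minus ∅ = {red,blue}

{red,blue}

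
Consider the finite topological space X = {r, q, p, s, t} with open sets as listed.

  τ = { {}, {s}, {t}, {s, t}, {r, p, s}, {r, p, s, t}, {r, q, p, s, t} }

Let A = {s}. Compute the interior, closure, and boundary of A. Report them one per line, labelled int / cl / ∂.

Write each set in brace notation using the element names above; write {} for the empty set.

U open, U⊆A: {}, {s}. int(A) = ⋃ = {s}
X∖A={r, q, p, t}, int(X∖A)={t}, hence cl(A)={r, q, p, s}
∂A: remove int from cl → {r, q, p}

int(A) = {s}
cl(A)  = {r, q, p, s}
∂A     = {r, q, p}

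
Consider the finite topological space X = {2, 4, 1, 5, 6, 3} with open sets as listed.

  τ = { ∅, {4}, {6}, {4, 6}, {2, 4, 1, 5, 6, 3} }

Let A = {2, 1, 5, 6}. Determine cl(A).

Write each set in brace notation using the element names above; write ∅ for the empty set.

complement {4, 3}; its interior {4}; cl(A) = X∖{4} = {2, 1, 5, 6, 3}

{2, 1, 5, 6, 3}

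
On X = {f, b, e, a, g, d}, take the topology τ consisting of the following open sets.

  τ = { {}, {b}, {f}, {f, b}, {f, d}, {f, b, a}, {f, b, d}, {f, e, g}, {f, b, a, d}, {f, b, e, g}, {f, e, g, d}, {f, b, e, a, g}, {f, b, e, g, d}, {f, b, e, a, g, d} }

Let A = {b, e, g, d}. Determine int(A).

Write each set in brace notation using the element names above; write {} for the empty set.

{b}

opens ⊆ A: {}, {b}; union → int = {b}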